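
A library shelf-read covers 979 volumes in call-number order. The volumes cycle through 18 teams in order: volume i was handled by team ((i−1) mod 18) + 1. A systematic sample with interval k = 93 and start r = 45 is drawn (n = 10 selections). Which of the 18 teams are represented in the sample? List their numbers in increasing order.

3, 6, 9, 12, 15, 18

Consecutive selections differ by k = 93, so their team numbers differ by 93 mod 18 = 3.
gcd(93, 18) = 3, so the sample visits 18/3 = 6 distinct residues mod 18.
Start 45 is team 9; the teams hit are 3, 6, 9, 12, 15, 18.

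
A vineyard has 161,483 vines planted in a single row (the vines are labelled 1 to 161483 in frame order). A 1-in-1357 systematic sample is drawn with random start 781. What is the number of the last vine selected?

160907

k = 1357
119th selection = r + (119−1)·k = 781 + 118×1357 = 781 + 160126 = 160907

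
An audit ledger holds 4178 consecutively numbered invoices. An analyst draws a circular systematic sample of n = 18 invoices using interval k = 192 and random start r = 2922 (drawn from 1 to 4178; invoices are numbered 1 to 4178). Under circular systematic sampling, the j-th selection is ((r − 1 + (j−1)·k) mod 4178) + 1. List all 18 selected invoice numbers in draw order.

Selection 1: 2922
Selection 2: 2922 + 192 = 3114
Selection 3: 3114 + 192 = 3306
Selection 4: 3306 + 192 = 3498
Selection 5: 3498 + 192 = 3690
Selection 6: 3690 + 192 = 3882
Selection 7: 3882 + 192 = 4074
Selection 8: 4074 + 192 = 4266 → 4266 − 4178 = 88
Selection 9: 88 + 192 = 280
Selection 10: 280 + 192 = 472
Selection 11: 472 + 192 = 664
Selection 12: 664 + 192 = 856
Selection 13: 856 + 192 = 1048
Selection 14: 1048 + 192 = 1240
Selection 15: 1240 + 192 = 1432
Selection 16: 1432 + 192 = 1624
Selection 17: 1624 + 192 = 1816
Selection 18: 1816 + 192 = 2008

2922, 3114, 3306, 3498, 3690, 3882, 4074, 88, 280, 472, 664, 856, 1048, 1240, 1432, 1624, 1816, 2008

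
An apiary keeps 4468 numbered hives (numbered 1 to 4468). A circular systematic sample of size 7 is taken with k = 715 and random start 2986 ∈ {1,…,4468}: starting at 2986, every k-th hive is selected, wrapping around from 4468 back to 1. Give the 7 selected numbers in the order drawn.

2986, 3701, 4416, 663, 1378, 2093, 2808

Selection 1: 2986
Selection 2: 2986 + 715 = 3701
Selection 3: 3701 + 715 = 4416
Selection 4: 4416 + 715 = 5131 → 5131 − 4468 = 663
Selection 5: 663 + 715 = 1378
Selection 6: 1378 + 715 = 2093
Selection 7: 2093 + 715 = 2808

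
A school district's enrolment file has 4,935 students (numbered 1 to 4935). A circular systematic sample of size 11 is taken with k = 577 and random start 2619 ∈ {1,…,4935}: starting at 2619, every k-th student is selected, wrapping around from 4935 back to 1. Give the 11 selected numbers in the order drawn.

Selection 1: 2619
Selection 2: 2619 + 577 = 3196
Selection 3: 3196 + 577 = 3773
Selection 4: 3773 + 577 = 4350
Selection 5: 4350 + 577 = 4927
Selection 6: 4927 + 577 = 5504 → 5504 − 4935 = 569
Selection 7: 569 + 577 = 1146
Selection 8: 1146 + 577 = 1723
Selection 9: 1723 + 577 = 2300
Selection 10: 2300 + 577 = 2877
Selection 11: 2877 + 577 = 3454

2619, 3196, 3773, 4350, 4927, 569, 1146, 1723, 2300, 2877, 3454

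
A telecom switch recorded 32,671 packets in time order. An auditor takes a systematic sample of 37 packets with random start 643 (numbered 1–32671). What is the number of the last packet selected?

32431

k = 32671/37 = 883
37th selection = r + (37−1)·k = 643 + 36×883 = 643 + 31788 = 32431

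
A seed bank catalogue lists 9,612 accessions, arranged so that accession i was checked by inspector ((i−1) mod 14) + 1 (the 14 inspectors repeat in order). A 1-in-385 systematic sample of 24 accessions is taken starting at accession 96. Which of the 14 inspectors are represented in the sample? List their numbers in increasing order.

5, 12

Consecutive selections differ by k = 385, so their inspector numbers differ by 385 mod 14 = 7.
gcd(385, 14) = 7, so the sample visits 14/7 = 2 distinct residues mod 14.
Start 96 is inspector 12; the inspectors hit are 5, 12.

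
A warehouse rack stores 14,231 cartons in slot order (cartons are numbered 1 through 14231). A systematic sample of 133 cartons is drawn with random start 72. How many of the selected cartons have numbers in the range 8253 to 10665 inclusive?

k = 14231/133 = 107
First selection ≥ 8253: 72 + ⌈(8253−72)/107⌉·107 = 72 + 77×107 = 8311
Last selection ≤ 10665: 72 + ⌊(10665−72)/107⌋·107 = 72 + 99×107 = 10665
Count = 99 − 77 + 1 = 23

23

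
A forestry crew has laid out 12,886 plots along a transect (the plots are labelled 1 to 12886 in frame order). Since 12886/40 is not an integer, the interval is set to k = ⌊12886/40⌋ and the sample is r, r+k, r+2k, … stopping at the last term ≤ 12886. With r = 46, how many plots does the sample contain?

40

k = ⌊12886/40⌋ = 322
Achieved size = ⌊(12886 − 46)/322⌋ + 1 = ⌊12840/322⌋ + 1 = 39 + 1 = 40
(last selection: 46 + 39×322 = 12604 ≤ 12886; next would be 12926 > 12886)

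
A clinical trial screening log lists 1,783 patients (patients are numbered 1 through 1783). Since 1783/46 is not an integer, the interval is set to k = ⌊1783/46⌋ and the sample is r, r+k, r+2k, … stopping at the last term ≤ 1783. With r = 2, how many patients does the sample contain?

47

k = ⌊1783/46⌋ = 38
Achieved size = ⌊(1783 − 2)/38⌋ + 1 = ⌊1781/38⌋ + 1 = 46 + 1 = 47
(last selection: 2 + 46×38 = 1750 ≤ 1783; next would be 1788 > 1783)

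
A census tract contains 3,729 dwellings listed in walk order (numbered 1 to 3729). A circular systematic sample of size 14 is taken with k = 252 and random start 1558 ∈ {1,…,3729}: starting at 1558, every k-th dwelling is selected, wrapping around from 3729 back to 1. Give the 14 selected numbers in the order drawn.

Selection 1: 1558
Selection 2: 1558 + 252 = 1810
Selection 3: 1810 + 252 = 2062
Selection 4: 2062 + 252 = 2314
Selection 5: 2314 + 252 = 2566
Selection 6: 2566 + 252 = 2818
Selection 7: 2818 + 252 = 3070
Selection 8: 3070 + 252 = 3322
Selection 9: 3322 + 252 = 3574
Selection 10: 3574 + 252 = 3826 → 3826 − 3729 = 97
Selection 11: 97 + 252 = 349
Selection 12: 349 + 252 = 601
Selection 13: 601 + 252 = 853
Selection 14: 853 + 252 = 1105

1558, 1810, 2062, 2314, 2566, 2818, 3070, 3322, 3574, 97, 349, 601, 853, 1105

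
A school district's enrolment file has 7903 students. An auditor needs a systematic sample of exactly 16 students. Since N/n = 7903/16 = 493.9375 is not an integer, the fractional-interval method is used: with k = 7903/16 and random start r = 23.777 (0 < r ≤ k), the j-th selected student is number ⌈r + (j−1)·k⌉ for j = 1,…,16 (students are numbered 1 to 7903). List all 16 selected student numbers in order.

j=1: r + 0k = 23.777 → ⌈·⌉ = 24
j=2: r + 1k = 517.7145 → ⌈·⌉ = 518
j=3: r + 2k = 1011.652 → ⌈·⌉ = 1012
j=4: r + 3k = 1505.5895 → ⌈·⌉ = 1506
j=5: r + 4k = 1999.527 → ⌈·⌉ = 2000
j=6: r + 5k = 2493.4645 → ⌈·⌉ = 2494
j=7: r + 6k = 2987.402 → ⌈·⌉ = 2988
j=8: r + 7k = 3481.3395 → ⌈·⌉ = 3482
j=9: r + 8k = 3975.277 → ⌈·⌉ = 3976
j=10: r + 9k = 4469.2145 → ⌈·⌉ = 4470
j=11: r + 10k = 4963.152 → ⌈·⌉ = 4964
j=12: r + 11k = 5457.0895 → ⌈·⌉ = 5458
j=13: r + 12k = 5951.027 → ⌈·⌉ = 5952
j=14: r + 13k = 6444.9645 → ⌈·⌉ = 6445
j=15: r + 14k = 6938.902 → ⌈·⌉ = 6939
j=16: r + 15k = 7432.8395 → ⌈·⌉ = 7433

24, 518, 1012, 1506, 2000, 2494, 2988, 3482, 3976, 4470, 4964, 5458, 5952, 6445, 6939, 7433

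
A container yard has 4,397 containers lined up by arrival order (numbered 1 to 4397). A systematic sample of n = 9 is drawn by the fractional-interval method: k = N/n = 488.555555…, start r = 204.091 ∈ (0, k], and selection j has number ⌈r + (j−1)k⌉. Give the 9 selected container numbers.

j=1: r + 0k = 204.091 → ⌈·⌉ = 205
j=2: r + 1k = 692.646555… → ⌈·⌉ = 693
j=3: r + 2k = 1181.202111… → ⌈·⌉ = 1182
j=4: r + 3k = 1669.757666… → ⌈·⌉ = 1670
j=5: r + 4k = 2158.313222… → ⌈·⌉ = 2159
j=6: r + 5k = 2646.868777… → ⌈·⌉ = 2647
j=7: r + 6k = 3135.424333… → ⌈·⌉ = 3136
j=8: r + 7k = 3623.979888… → ⌈·⌉ = 3624
j=9: r + 8k = 4112.535444… → ⌈·⌉ = 4113

205, 693, 1182, 1670, 2159, 2647, 3136, 3624, 4113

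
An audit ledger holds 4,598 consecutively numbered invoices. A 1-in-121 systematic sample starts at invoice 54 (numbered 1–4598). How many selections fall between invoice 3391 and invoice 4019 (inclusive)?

5

k = 121
First selection ≥ 3391: 54 + ⌈(3391−54)/121⌉·121 = 54 + 28×121 = 3442
Last selection ≤ 4019: 54 + ⌊(4019−54)/121⌋·121 = 54 + 32×121 = 3926
Count = 32 − 28 + 1 = 5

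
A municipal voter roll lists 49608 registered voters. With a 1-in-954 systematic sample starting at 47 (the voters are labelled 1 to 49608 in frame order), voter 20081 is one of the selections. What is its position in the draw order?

22

k = 954
position = (20081 − 47)/954 + 1 = 20034/954 + 1 = 21 + 1 = 22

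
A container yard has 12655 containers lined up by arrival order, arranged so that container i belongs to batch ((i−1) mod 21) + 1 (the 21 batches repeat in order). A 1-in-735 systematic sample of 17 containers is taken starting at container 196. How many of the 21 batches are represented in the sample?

Consecutive selections differ by k = 735, so their batch numbers differ by 735 mod 21 = 0.
gcd(735, 21) = 21, so the sample visits 21/21 = 1 distinct residues mod 21.
Start 196 is batch 7; the batches hit are 7.

1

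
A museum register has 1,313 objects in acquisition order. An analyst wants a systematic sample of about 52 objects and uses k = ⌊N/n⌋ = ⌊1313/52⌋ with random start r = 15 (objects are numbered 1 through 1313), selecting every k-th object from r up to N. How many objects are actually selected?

k = ⌊1313/52⌋ = 25
Achieved size = ⌊(1313 − 15)/25⌋ + 1 = ⌊1298/25⌋ + 1 = 51 + 1 = 52
(last selection: 15 + 51×25 = 1290 ≤ 1313; next would be 1315 > 1313)

52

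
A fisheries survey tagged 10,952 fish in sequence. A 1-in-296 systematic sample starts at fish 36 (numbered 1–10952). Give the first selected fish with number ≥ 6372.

6548

k = 296
Steps past start: ⌈(6372 − 36)/296⌉ = ⌈6336/296⌉ = 22
Selected fish: 36 + 22×296 = 6548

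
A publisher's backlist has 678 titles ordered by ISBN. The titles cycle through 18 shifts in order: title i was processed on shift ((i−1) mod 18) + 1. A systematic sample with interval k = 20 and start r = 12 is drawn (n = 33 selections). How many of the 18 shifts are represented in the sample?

9

Consecutive selections differ by k = 20, so their shift numbers differ by 20 mod 18 = 2.
gcd(20, 18) = 2, so the sample visits 18/2 = 9 distinct residues mod 18.
Start 12 is shift 12; the shifts hit are 2, 4, 6, 8, 10, 12, 14, 16, 18.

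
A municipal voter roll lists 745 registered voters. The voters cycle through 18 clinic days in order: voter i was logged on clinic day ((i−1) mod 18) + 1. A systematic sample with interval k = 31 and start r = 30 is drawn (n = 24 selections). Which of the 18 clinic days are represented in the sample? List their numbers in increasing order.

Consecutive selections differ by k = 31, so their clinic day numbers differ by 31 mod 18 = 13.
gcd(31, 18) = 1, so the sample visits 18/1 = 18 distinct residues mod 18.
Start 30 is clinic day 12; the clinic days hit are 1, 2, 3, 4, 5, 6, 7, 8, 9, 10, 11, 12, 13, 14, 15, 16, 17, 18.

1, 2, 3, 4, 5, 6, 7, 8, 9, 10, 11, 12, 13, 14, 15, 16, 17, 18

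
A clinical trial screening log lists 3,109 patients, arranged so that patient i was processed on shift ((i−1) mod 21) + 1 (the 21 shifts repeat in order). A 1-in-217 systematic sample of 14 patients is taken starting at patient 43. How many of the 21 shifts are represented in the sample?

3

Consecutive selections differ by k = 217, so their shift numbers differ by 217 mod 21 = 7.
gcd(217, 21) = 7, so the sample visits 21/7 = 3 distinct residues mod 21.
Start 43 is shift 1; the shifts hit are 1, 8, 15.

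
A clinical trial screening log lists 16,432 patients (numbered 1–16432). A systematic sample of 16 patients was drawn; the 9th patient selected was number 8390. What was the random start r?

174

k = 16432/16 = 1027
r = 8390 − (9−1)×1027 = 8390 − 8216 = 174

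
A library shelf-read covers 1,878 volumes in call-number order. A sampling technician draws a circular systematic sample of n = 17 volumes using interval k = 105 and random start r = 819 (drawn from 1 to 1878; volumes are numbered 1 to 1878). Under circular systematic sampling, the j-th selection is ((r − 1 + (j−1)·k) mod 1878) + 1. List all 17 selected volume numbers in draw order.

819, 924, 1029, 1134, 1239, 1344, 1449, 1554, 1659, 1764, 1869, 96, 201, 306, 411, 516, 621

Selection 1: 819
Selection 2: 819 + 105 = 924
Selection 3: 924 + 105 = 1029
Selection 4: 1029 + 105 = 1134
Selection 5: 1134 + 105 = 1239
Selection 6: 1239 + 105 = 1344
Selection 7: 1344 + 105 = 1449
Selection 8: 1449 + 105 = 1554
Selection 9: 1554 + 105 = 1659
Selection 10: 1659 + 105 = 1764
Selection 11: 1764 + 105 = 1869
Selection 12: 1869 + 105 = 1974 → 1974 − 1878 = 96
Selection 13: 96 + 105 = 201
Selection 14: 201 + 105 = 306
Selection 15: 306 + 105 = 411
Selection 16: 411 + 105 = 516
Selection 17: 516 + 105 = 621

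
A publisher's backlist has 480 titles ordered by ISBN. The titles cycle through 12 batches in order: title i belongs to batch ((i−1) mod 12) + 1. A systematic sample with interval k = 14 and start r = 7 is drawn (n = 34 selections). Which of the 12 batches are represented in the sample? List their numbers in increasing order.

Consecutive selections differ by k = 14, so their batch numbers differ by 14 mod 12 = 2.
gcd(14, 12) = 2, so the sample visits 12/2 = 6 distinct residues mod 12.
Start 7 is batch 7; the batches hit are 1, 3, 5, 7, 9, 11.

1, 3, 5, 7, 9, 11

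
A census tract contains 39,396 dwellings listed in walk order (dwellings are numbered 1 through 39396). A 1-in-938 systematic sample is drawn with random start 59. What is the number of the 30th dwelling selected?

27261

k = 938
30th selection = r + (30−1)·k = 59 + 29×938 = 59 + 27202 = 27261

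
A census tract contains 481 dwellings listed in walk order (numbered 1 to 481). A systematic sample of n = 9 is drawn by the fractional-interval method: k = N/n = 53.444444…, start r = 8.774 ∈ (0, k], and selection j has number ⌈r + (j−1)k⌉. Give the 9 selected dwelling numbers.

j=1: r + 0k = 8.774 → ⌈·⌉ = 9
j=2: r + 1k = 62.218444… → ⌈·⌉ = 63
j=3: r + 2k = 115.662888… → ⌈·⌉ = 116
j=4: r + 3k = 169.107333… → ⌈·⌉ = 170
j=5: r + 4k = 222.551777… → ⌈·⌉ = 223
j=6: r + 5k = 275.996222… → ⌈·⌉ = 276
j=7: r + 6k = 329.440666… → ⌈·⌉ = 330
j=8: r + 7k = 382.885111… → ⌈·⌉ = 383
j=9: r + 8k = 436.329555… → ⌈·⌉ = 437

9, 63, 116, 170, 223, 276, 330, 383, 437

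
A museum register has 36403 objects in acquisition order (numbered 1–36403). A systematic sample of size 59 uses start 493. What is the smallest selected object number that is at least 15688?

15918

k = 36403/59 = 617
Steps past start: ⌈(15688 − 493)/617⌉ = ⌈15195/617⌉ = 25
Selected object: 493 + 25×617 = 15918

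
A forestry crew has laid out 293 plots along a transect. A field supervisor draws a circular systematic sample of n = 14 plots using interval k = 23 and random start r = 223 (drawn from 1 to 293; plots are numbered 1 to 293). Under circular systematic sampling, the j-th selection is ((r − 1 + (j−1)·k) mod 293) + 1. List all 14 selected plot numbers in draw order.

Selection 1: 223
Selection 2: 223 + 23 = 246
Selection 3: 246 + 23 = 269
Selection 4: 269 + 23 = 292
Selection 5: 292 + 23 = 315 → 315 − 293 = 22
Selection 6: 22 + 23 = 45
Selection 7: 45 + 23 = 68
Selection 8: 68 + 23 = 91
Selection 9: 91 + 23 = 114
Selection 10: 114 + 23 = 137
Selection 11: 137 + 23 = 160
Selection 12: 160 + 23 = 183
Selection 13: 183 + 23 = 206
Selection 14: 206 + 23 = 229

223, 246, 269, 292, 22, 45, 68, 91, 114, 137, 160, 183, 206, 229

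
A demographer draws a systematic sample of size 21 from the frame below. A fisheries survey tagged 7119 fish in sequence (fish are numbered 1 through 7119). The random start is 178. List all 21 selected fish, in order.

k = N/n = 7119/21 = 339
fish 1: 178
fish 2: 178 + 339 = 517
fish 3: 517 + 339 = 856
fish 4: 856 + 339 = 1195
fish 5: 1195 + 339 = 1534
fish 6: 1534 + 339 = 1873
fish 7: 1873 + 339 = 2212
fish 8: 2212 + 339 = 2551
fish 9: 2551 + 339 = 2890
fish 10: 2890 + 339 = 3229
fish 11: 3229 + 339 = 3568
fish 12: 3568 + 339 = 3907
fish 13: 3907 + 339 = 4246
fish 14: 4246 + 339 = 4585
fish 15: 4585 + 339 = 4924
fish 16: 4924 + 339 = 5263
fish 17: 5263 + 339 = 5602
fish 18: 5602 + 339 = 5941
fish 19: 5941 + 339 = 6280
fish 20: 6280 + 339 = 6619
fish 21: 6619 + 339 = 6958

178, 517, 856, 1195, 1534, 1873, 2212, 2551, 2890, 3229, 3568, 3907, 4246, 4585, 4924, 5263, 5602, 5941, 6280, 6619, 6958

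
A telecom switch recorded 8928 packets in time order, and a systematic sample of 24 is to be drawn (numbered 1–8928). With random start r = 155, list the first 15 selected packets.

k = N/n = 8928/24 = 372
packet 1: 155
packet 2: 155 + 372 = 527
packet 3: 527 + 372 = 899
packet 4: 899 + 372 = 1271
packet 5: 1271 + 372 = 1643
packet 6: 1643 + 372 = 2015
packet 7: 2015 + 372 = 2387
packet 8: 2387 + 372 = 2759
packet 9: 2759 + 372 = 3131
packet 10: 3131 + 372 = 3503
packet 11: 3503 + 372 = 3875
packet 12: 3875 + 372 = 4247
packet 13: 4247 + 372 = 4619
packet 14: 4619 + 372 = 4991
packet 15: 4991 + 372 = 5363

155, 527, 899, 1271, 1643, 2015, 2387, 2759, 3131, 3503, 3875, 4247, 4619, 4991, 5363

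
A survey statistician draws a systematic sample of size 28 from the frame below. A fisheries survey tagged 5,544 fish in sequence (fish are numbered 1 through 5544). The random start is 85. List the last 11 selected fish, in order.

k = N/n = 5544/28 = 198
18th selection = 85 + 17×198 = 3451
19th: 3451 + 198 = 3649
20th: 3649 + 198 = 3847
21st: 3847 + 198 = 4045
22nd: 4045 + 198 = 4243
23rd: 4243 + 198 = 4441
24th: 4441 + 198 = 4639
25th: 4639 + 198 = 4837
26th: 4837 + 198 = 5035
27th: 5035 + 198 = 5233
28th: 5233 + 198 = 5431

3451, 3649, 3847, 4045, 4243, 4441, 4639, 4837, 5035, 5233, 5431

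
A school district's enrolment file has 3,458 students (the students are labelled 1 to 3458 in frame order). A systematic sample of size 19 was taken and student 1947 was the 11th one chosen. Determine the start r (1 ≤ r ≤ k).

127

k = 3458/19 = 182
r = 1947 − (11−1)×182 = 1947 − 1820 = 127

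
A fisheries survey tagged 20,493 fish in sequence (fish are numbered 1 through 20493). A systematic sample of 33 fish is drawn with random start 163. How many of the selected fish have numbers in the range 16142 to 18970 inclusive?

k = 20493/33 = 621
First selection ≥ 16142: 163 + ⌈(16142−163)/621⌉·621 = 163 + 26×621 = 16309
Last selection ≤ 18970: 163 + ⌊(18970−163)/621⌋·621 = 163 + 30×621 = 18793
Count = 30 − 26 + 1 = 5

5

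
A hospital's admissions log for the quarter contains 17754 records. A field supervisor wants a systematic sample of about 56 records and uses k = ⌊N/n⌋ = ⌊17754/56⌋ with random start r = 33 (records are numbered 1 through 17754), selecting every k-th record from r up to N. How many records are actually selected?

56

k = ⌊17754/56⌋ = 317
Achieved size = ⌊(17754 − 33)/317⌋ + 1 = ⌊17721/317⌋ + 1 = 55 + 1 = 56
(last selection: 33 + 55×317 = 17468 ≤ 17754; next would be 17785 > 17754)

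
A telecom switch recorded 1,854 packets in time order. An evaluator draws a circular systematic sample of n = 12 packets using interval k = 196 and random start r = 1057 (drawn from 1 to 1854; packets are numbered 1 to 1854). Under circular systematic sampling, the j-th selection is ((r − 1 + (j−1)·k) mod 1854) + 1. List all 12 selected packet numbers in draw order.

Selection 1: 1057
Selection 2: 1057 + 196 = 1253
Selection 3: 1253 + 196 = 1449
Selection 4: 1449 + 196 = 1645
Selection 5: 1645 + 196 = 1841
Selection 6: 1841 + 196 = 2037 → 2037 − 1854 = 183
Selection 7: 183 + 196 = 379
Selection 8: 379 + 196 = 575
Selection 9: 575 + 196 = 771
Selection 10: 771 + 196 = 967
Selection 11: 967 + 196 = 1163
Selection 12: 1163 + 196 = 1359

1057, 1253, 1449, 1645, 1841, 183, 379, 575, 771, 967, 1163, 1359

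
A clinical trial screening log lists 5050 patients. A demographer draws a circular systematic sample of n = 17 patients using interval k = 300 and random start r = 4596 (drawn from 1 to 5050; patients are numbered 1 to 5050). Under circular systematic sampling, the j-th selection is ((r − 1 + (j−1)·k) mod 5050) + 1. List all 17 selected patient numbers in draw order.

4596, 4896, 146, 446, 746, 1046, 1346, 1646, 1946, 2246, 2546, 2846, 3146, 3446, 3746, 4046, 4346

Selection 1: 4596
Selection 2: 4596 + 300 = 4896
Selection 3: 4896 + 300 = 5196 → 5196 − 5050 = 146
Selection 4: 146 + 300 = 446
Selection 5: 446 + 300 = 746
Selection 6: 746 + 300 = 1046
Selection 7: 1046 + 300 = 1346
Selection 8: 1346 + 300 = 1646
Selection 9: 1646 + 300 = 1946
Selection 10: 1946 + 300 = 2246
Selection 11: 2246 + 300 = 2546
Selection 12: 2546 + 300 = 2846
Selection 13: 2846 + 300 = 3146
Selection 14: 3146 + 300 = 3446
Selection 15: 3446 + 300 = 3746
Selection 16: 3746 + 300 = 4046
Selection 17: 4046 + 300 = 4346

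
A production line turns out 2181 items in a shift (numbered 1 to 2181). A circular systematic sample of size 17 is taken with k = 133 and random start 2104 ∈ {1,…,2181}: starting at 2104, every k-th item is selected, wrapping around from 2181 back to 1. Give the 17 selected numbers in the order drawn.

2104, 56, 189, 322, 455, 588, 721, 854, 987, 1120, 1253, 1386, 1519, 1652, 1785, 1918, 2051

Selection 1: 2104
Selection 2: 2104 + 133 = 2237 → 2237 − 2181 = 56
Selection 3: 56 + 133 = 189
Selection 4: 189 + 133 = 322
Selection 5: 322 + 133 = 455
Selection 6: 455 + 133 = 588
Selection 7: 588 + 133 = 721
Selection 8: 721 + 133 = 854
Selection 9: 854 + 133 = 987
Selection 10: 987 + 133 = 1120
Selection 11: 1120 + 133 = 1253
Selection 12: 1253 + 133 = 1386
Selection 13: 1386 + 133 = 1519
Selection 14: 1519 + 133 = 1652
Selection 15: 1652 + 133 = 1785
Selection 16: 1785 + 133 = 1918
Selection 17: 1918 + 133 = 2051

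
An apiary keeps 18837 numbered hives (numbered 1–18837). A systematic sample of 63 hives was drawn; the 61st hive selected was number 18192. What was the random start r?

k = 18837/63 = 299
r = 18192 − (61−1)×299 = 18192 − 17940 = 252

252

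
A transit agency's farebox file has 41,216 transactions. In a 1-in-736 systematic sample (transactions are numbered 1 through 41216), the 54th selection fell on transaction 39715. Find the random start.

707

k = 736
r = 39715 − (54−1)×736 = 39715 − 39008 = 707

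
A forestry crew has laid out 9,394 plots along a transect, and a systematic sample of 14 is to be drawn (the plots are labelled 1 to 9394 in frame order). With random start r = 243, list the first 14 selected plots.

243, 914, 1585, 2256, 2927, 3598, 4269, 4940, 5611, 6282, 6953, 7624, 8295, 8966

k = N/n = 9394/14 = 671
plot 1: 243
plot 2: 243 + 671 = 914
plot 3: 914 + 671 = 1585
plot 4: 1585 + 671 = 2256
plot 5: 2256 + 671 = 2927
plot 6: 2927 + 671 = 3598
plot 7: 3598 + 671 = 4269
plot 8: 4269 + 671 = 4940
plot 9: 4940 + 671 = 5611
plot 10: 5611 + 671 = 6282
plot 11: 6282 + 671 = 6953
plot 12: 6953 + 671 = 7624
plot 13: 7624 + 671 = 8295
plot 14: 8295 + 671 = 8966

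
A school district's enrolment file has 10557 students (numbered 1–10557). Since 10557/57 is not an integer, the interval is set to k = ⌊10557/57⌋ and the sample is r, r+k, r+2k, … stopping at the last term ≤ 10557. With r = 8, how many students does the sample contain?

58

k = ⌊10557/57⌋ = 185
Achieved size = ⌊(10557 − 8)/185⌋ + 1 = ⌊10549/185⌋ + 1 = 57 + 1 = 58
(last selection: 8 + 57×185 = 10553 ≤ 10557; next would be 10738 > 10557)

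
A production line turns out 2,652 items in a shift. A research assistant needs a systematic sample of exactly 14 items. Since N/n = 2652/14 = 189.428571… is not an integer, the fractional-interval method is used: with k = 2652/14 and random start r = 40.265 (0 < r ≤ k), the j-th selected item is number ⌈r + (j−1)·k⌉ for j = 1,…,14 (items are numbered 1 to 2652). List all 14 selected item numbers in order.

41, 230, 420, 609, 798, 988, 1177, 1367, 1556, 1746, 1935, 2124, 2314, 2503

j=1: r + 0k = 40.265 → ⌈·⌉ = 41
j=2: r + 1k = 229.693571… → ⌈·⌉ = 230
j=3: r + 2k = 419.122142… → ⌈·⌉ = 420
j=4: r + 3k = 608.550714… → ⌈·⌉ = 609
j=5: r + 4k = 797.979285… → ⌈·⌉ = 798
j=6: r + 5k = 987.407857… → ⌈·⌉ = 988
j=7: r + 6k = 1176.836428… → ⌈·⌉ = 1177
j=8: r + 7k = 1366.265 → ⌈·⌉ = 1367
j=9: r + 8k = 1555.693571… → ⌈·⌉ = 1556
j=10: r + 9k = 1745.122142… → ⌈·⌉ = 1746
j=11: r + 10k = 1934.550714… → ⌈·⌉ = 1935
j=12: r + 11k = 2123.979285… → ⌈·⌉ = 2124
j=13: r + 12k = 2313.407857… → ⌈·⌉ = 2314
j=14: r + 13k = 2502.836428… → ⌈·⌉ = 2503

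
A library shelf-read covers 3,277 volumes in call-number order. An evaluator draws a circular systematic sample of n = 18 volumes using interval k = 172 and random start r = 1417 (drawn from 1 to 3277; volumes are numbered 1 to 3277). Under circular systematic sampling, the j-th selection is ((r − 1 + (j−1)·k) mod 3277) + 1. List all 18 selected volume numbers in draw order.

1417, 1589, 1761, 1933, 2105, 2277, 2449, 2621, 2793, 2965, 3137, 32, 204, 376, 548, 720, 892, 1064

Selection 1: 1417
Selection 2: 1417 + 172 = 1589
Selection 3: 1589 + 172 = 1761
Selection 4: 1761 + 172 = 1933
Selection 5: 1933 + 172 = 2105
Selection 6: 2105 + 172 = 2277
Selection 7: 2277 + 172 = 2449
Selection 8: 2449 + 172 = 2621
Selection 9: 2621 + 172 = 2793
Selection 10: 2793 + 172 = 2965
Selection 11: 2965 + 172 = 3137
Selection 12: 3137 + 172 = 3309 → 3309 − 3277 = 32
Selection 13: 32 + 172 = 204
Selection 14: 204 + 172 = 376
Selection 15: 376 + 172 = 548
Selection 16: 548 + 172 = 720
Selection 17: 720 + 172 = 892
Selection 18: 892 + 172 = 1064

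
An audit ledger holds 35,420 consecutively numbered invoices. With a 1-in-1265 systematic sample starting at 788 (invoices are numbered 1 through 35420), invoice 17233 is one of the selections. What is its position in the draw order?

14

k = 1265
position = (17233 − 788)/1265 + 1 = 16445/1265 + 1 = 13 + 1 = 14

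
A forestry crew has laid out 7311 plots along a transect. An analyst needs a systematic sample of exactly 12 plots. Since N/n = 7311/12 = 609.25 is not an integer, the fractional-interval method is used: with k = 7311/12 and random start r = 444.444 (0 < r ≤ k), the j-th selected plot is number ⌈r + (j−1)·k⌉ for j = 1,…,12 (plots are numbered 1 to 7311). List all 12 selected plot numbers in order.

j=1: r + 0k = 444.444 → ⌈·⌉ = 445
j=2: r + 1k = 1053.694 → ⌈·⌉ = 1054
j=3: r + 2k = 1662.944 → ⌈·⌉ = 1663
j=4: r + 3k = 2272.194 → ⌈·⌉ = 2273
j=5: r + 4k = 2881.444 → ⌈·⌉ = 2882
j=6: r + 5k = 3490.694 → ⌈·⌉ = 3491
j=7: r + 6k = 4099.944 → ⌈·⌉ = 4100
j=8: r + 7k = 4709.194 → ⌈·⌉ = 4710
j=9: r + 8k = 5318.444 → ⌈·⌉ = 5319
j=10: r + 9k = 5927.694 → ⌈·⌉ = 5928
j=11: r + 10k = 6536.944 → ⌈·⌉ = 6537
j=12: r + 11k = 7146.194 → ⌈·⌉ = 7147

445, 1054, 1663, 2273, 2882, 3491, 4100, 4710, 5319, 5928, 6537, 7147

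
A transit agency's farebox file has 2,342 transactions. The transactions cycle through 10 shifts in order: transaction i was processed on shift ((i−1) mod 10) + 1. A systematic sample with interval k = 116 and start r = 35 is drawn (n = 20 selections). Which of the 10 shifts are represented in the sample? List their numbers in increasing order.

Consecutive selections differ by k = 116, so their shift numbers differ by 116 mod 10 = 6.
gcd(116, 10) = 2, so the sample visits 10/2 = 5 distinct residues mod 10.
Start 35 is shift 5; the shifts hit are 1, 3, 5, 7, 9.

1, 3, 5, 7, 9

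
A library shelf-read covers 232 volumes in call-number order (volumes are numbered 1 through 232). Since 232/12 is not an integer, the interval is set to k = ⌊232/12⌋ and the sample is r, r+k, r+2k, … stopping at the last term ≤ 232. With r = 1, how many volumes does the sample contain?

13

k = ⌊232/12⌋ = 19
Achieved size = ⌊(232 − 1)/19⌋ + 1 = ⌊231/19⌋ + 1 = 12 + 1 = 13
(last selection: 1 + 12×19 = 229 ≤ 232; next would be 248 > 232)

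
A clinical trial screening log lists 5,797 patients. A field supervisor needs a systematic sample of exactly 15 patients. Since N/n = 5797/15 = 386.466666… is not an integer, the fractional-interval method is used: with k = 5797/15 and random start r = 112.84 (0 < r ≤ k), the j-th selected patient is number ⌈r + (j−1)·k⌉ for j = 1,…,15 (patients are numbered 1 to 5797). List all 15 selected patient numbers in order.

113, 500, 886, 1273, 1659, 2046, 2432, 2819, 3205, 3592, 3978, 4364, 4751, 5137, 5524

j=1: r + 0k = 112.84 → ⌈·⌉ = 113
j=2: r + 1k = 499.306666… → ⌈·⌉ = 500
j=3: r + 2k = 885.773333… → ⌈·⌉ = 886
j=4: r + 3k = 1272.24 → ⌈·⌉ = 1273
j=5: r + 4k = 1658.706666… → ⌈·⌉ = 1659
j=6: r + 5k = 2045.173333… → ⌈·⌉ = 2046
j=7: r + 6k = 2431.64 → ⌈·⌉ = 2432
j=8: r + 7k = 2818.106666… → ⌈·⌉ = 2819
j=9: r + 8k = 3204.573333… → ⌈·⌉ = 3205
j=10: r + 9k = 3591.04 → ⌈·⌉ = 3592
j=11: r + 10k = 3977.506666… → ⌈·⌉ = 3978
j=12: r + 11k = 4363.973333… → ⌈·⌉ = 4364
j=13: r + 12k = 4750.44 → ⌈·⌉ = 4751
j=14: r + 13k = 5136.906666… → ⌈·⌉ = 5137
j=15: r + 14k = 5523.373333… → ⌈·⌉ = 5524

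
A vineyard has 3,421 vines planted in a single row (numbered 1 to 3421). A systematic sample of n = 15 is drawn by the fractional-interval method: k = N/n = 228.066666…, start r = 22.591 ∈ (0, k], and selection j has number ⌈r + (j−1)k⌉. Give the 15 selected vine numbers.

23, 251, 479, 707, 935, 1163, 1391, 1620, 1848, 2076, 2304, 2532, 2760, 2988, 3216

j=1: r + 0k = 22.591 → ⌈·⌉ = 23
j=2: r + 1k = 250.657666… → ⌈·⌉ = 251
j=3: r + 2k = 478.724333… → ⌈·⌉ = 479
j=4: r + 3k = 706.791 → ⌈·⌉ = 707
j=5: r + 4k = 934.857666… → ⌈·⌉ = 935
j=6: r + 5k = 1162.924333… → ⌈·⌉ = 1163
j=7: r + 6k = 1390.991 → ⌈·⌉ = 1391
j=8: r + 7k = 1619.057666… → ⌈·⌉ = 1620
j=9: r + 8k = 1847.124333… → ⌈·⌉ = 1848
j=10: r + 9k = 2075.191 → ⌈·⌉ = 2076
j=11: r + 10k = 2303.257666… → ⌈·⌉ = 2304
j=12: r + 11k = 2531.324333… → ⌈·⌉ = 2532
j=13: r + 12k = 2759.391 → ⌈·⌉ = 2760
j=14: r + 13k = 2987.457666… → ⌈·⌉ = 2988
j=15: r + 14k = 3215.524333… → ⌈·⌉ = 3216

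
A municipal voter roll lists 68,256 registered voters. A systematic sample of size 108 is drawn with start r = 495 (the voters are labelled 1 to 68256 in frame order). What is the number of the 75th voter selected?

47263

k = 68256/108 = 632
75th selection = r + (75−1)·k = 495 + 74×632 = 495 + 46768 = 47263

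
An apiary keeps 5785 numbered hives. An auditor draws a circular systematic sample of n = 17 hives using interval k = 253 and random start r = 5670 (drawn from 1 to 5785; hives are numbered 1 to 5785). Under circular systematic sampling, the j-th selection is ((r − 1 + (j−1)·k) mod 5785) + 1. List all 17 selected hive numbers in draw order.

5670, 138, 391, 644, 897, 1150, 1403, 1656, 1909, 2162, 2415, 2668, 2921, 3174, 3427, 3680, 3933

Selection 1: 5670
Selection 2: 5670 + 253 = 5923 → 5923 − 5785 = 138
Selection 3: 138 + 253 = 391
Selection 4: 391 + 253 = 644
Selection 5: 644 + 253 = 897
Selection 6: 897 + 253 = 1150
Selection 7: 1150 + 253 = 1403
Selection 8: 1403 + 253 = 1656
Selection 9: 1656 + 253 = 1909
Selection 10: 1909 + 253 = 2162
Selection 11: 2162 + 253 = 2415
Selection 12: 2415 + 253 = 2668
Selection 13: 2668 + 253 = 2921
Selection 14: 2921 + 253 = 3174
Selection 15: 3174 + 253 = 3427
Selection 16: 3427 + 253 = 3680
Selection 17: 3680 + 253 = 3933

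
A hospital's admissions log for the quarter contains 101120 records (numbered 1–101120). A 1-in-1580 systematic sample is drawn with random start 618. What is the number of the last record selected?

100158

k = 1580
64th selection = r + (64−1)·k = 618 + 63×1580 = 618 + 99540 = 100158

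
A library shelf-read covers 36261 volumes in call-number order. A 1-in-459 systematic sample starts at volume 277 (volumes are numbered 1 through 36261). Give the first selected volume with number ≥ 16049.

k = 459
Steps past start: ⌈(16049 − 277)/459⌉ = ⌈15772/459⌉ = 35
Selected volume: 277 + 35×459 = 16342

16342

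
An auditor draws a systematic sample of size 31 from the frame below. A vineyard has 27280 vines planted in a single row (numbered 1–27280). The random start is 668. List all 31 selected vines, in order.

k = N/n = 27280/31 = 880
vine 1: 668
vine 2: 668 + 880 = 1548
vine 3: 1548 + 880 = 2428
vine 4: 2428 + 880 = 3308
vine 5: 3308 + 880 = 4188
vine 6: 4188 + 880 = 5068
vine 7: 5068 + 880 = 5948
vine 8: 5948 + 880 = 6828
vine 9: 6828 + 880 = 7708
vine 10: 7708 + 880 = 8588
vine 11: 8588 + 880 = 9468
vine 12: 9468 + 880 = 10348
vine 13: 10348 + 880 = 11228
vine 14: 11228 + 880 = 12108
vine 15: 12108 + 880 = 12988
vine 16: 12988 + 880 = 13868
vine 17: 13868 + 880 = 14748
vine 18: 14748 + 880 = 15628
vine 19: 15628 + 880 = 16508
vine 20: 16508 + 880 = 17388
vine 21: 17388 + 880 = 18268
vine 22: 18268 + 880 = 19148
vine 23: 19148 + 880 = 20028
vine 24: 20028 + 880 = 20908
vine 25: 20908 + 880 = 21788
vine 26: 21788 + 880 = 22668
vine 27: 22668 + 880 = 23548
vine 28: 23548 + 880 = 24428
vine 29: 24428 + 880 = 25308
vine 30: 25308 + 880 = 26188
vine 31: 26188 + 880 = 27068

668, 1548, 2428, 3308, 4188, 5068, 5948, 6828, 7708, 8588, 9468, 10348, 11228, 12108, 12988, 13868, 14748, 15628, 16508, 17388, 18268, 19148, 20028, 20908, 21788, 22668, 23548, 24428, 25308, 26188, 27068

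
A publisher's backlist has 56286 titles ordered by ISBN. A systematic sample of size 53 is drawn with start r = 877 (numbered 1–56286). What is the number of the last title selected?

56101

k = 56286/53 = 1062
53rd selection = r + (53−1)·k = 877 + 52×1062 = 877 + 55224 = 56101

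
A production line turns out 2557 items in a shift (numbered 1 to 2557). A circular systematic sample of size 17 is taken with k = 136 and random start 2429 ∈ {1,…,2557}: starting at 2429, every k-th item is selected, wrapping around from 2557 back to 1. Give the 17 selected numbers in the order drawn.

2429, 8, 144, 280, 416, 552, 688, 824, 960, 1096, 1232, 1368, 1504, 1640, 1776, 1912, 2048

Selection 1: 2429
Selection 2: 2429 + 136 = 2565 → 2565 − 2557 = 8
Selection 3: 8 + 136 = 144
Selection 4: 144 + 136 = 280
Selection 5: 280 + 136 = 416
Selection 6: 416 + 136 = 552
Selection 7: 552 + 136 = 688
Selection 8: 688 + 136 = 824
Selection 9: 824 + 136 = 960
Selection 10: 960 + 136 = 1096
Selection 11: 1096 + 136 = 1232
Selection 12: 1232 + 136 = 1368
Selection 13: 1368 + 136 = 1504
Selection 14: 1504 + 136 = 1640
Selection 15: 1640 + 136 = 1776
Selection 16: 1776 + 136 = 1912
Selection 17: 1912 + 136 = 2048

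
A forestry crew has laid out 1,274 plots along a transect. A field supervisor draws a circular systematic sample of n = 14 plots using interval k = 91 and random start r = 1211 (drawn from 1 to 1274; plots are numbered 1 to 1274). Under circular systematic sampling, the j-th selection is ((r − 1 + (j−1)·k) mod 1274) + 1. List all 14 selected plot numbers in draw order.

1211, 28, 119, 210, 301, 392, 483, 574, 665, 756, 847, 938, 1029, 1120

Selection 1: 1211
Selection 2: 1211 + 91 = 1302 → 1302 − 1274 = 28
Selection 3: 28 + 91 = 119
Selection 4: 119 + 91 = 210
Selection 5: 210 + 91 = 301
Selection 6: 301 + 91 = 392
Selection 7: 392 + 91 = 483
Selection 8: 483 + 91 = 574
Selection 9: 574 + 91 = 665
Selection 10: 665 + 91 = 756
Selection 11: 756 + 91 = 847
Selection 12: 847 + 91 = 938
Selection 13: 938 + 91 = 1029
Selection 14: 1029 + 91 = 1120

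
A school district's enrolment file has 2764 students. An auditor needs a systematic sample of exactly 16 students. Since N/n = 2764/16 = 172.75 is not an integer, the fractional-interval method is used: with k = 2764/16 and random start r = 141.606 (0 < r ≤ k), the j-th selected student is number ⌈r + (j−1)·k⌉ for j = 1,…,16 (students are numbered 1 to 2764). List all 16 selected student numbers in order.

j=1: r + 0k = 141.606 → ⌈·⌉ = 142
j=2: r + 1k = 314.356 → ⌈·⌉ = 315
j=3: r + 2k = 487.106 → ⌈·⌉ = 488
j=4: r + 3k = 659.856 → ⌈·⌉ = 660
j=5: r + 4k = 832.606 → ⌈·⌉ = 833
j=6: r + 5k = 1005.356 → ⌈·⌉ = 1006
j=7: r + 6k = 1178.106 → ⌈·⌉ = 1179
j=8: r + 7k = 1350.856 → ⌈·⌉ = 1351
j=9: r + 8k = 1523.606 → ⌈·⌉ = 1524
j=10: r + 9k = 1696.356 → ⌈·⌉ = 1697
j=11: r + 10k = 1869.106 → ⌈·⌉ = 1870
j=12: r + 11k = 2041.856 → ⌈·⌉ = 2042
j=13: r + 12k = 2214.606 → ⌈·⌉ = 2215
j=14: r + 13k = 2387.356 → ⌈·⌉ = 2388
j=15: r + 14k = 2560.106 → ⌈·⌉ = 2561
j=16: r + 15k = 2732.856 → ⌈·⌉ = 2733

142, 315, 488, 660, 833, 1006, 1179, 1351, 1524, 1697, 1870, 2042, 2215, 2388, 2561, 2733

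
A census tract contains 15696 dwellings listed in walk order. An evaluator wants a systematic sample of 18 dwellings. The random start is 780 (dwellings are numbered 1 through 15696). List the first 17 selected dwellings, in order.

k = N/n = 15696/18 = 872
dwelling 1: 780
dwelling 2: 780 + 872 = 1652
dwelling 3: 1652 + 872 = 2524
dwelling 4: 2524 + 872 = 3396
dwelling 5: 3396 + 872 = 4268
dwelling 6: 4268 + 872 = 5140
dwelling 7: 5140 + 872 = 6012
dwelling 8: 6012 + 872 = 6884
dwelling 9: 6884 + 872 = 7756
dwelling 10: 7756 + 872 = 8628
dwelling 11: 8628 + 872 = 9500
dwelling 12: 9500 + 872 = 10372
dwelling 13: 10372 + 872 = 11244
dwelling 14: 11244 + 872 = 12116
dwelling 15: 12116 + 872 = 12988
dwelling 16: 12988 + 872 = 13860
dwelling 17: 13860 + 872 = 14732

780, 1652, 2524, 3396, 4268, 5140, 6012, 6884, 7756, 8628, 9500, 10372, 11244, 12116, 12988, 13860, 14732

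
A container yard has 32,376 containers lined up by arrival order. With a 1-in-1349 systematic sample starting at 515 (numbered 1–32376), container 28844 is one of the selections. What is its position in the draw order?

k = 1349
position = (28844 − 515)/1349 + 1 = 28329/1349 + 1 = 21 + 1 = 22

22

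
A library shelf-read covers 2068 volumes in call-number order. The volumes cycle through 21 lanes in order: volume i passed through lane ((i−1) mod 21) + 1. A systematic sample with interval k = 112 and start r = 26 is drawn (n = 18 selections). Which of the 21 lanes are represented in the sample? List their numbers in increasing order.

5, 12, 19

Consecutive selections differ by k = 112, so their lane numbers differ by 112 mod 21 = 7.
gcd(112, 21) = 7, so the sample visits 21/7 = 3 distinct residues mod 21.
Start 26 is lane 5; the lanes hit are 5, 12, 19.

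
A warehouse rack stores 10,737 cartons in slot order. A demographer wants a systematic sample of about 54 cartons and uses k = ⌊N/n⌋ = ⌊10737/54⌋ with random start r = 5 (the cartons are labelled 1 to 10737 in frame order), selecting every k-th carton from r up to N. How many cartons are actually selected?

55

k = ⌊10737/54⌋ = 198
Achieved size = ⌊(10737 − 5)/198⌋ + 1 = ⌊10732/198⌋ + 1 = 54 + 1 = 55
(last selection: 5 + 54×198 = 10697 ≤ 10737; next would be 10895 > 10737)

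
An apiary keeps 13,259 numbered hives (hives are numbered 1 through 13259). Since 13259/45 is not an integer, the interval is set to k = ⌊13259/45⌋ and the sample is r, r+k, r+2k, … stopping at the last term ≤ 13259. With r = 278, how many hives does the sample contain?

45

k = ⌊13259/45⌋ = 294
Achieved size = ⌊(13259 − 278)/294⌋ + 1 = ⌊12981/294⌋ + 1 = 44 + 1 = 45
(last selection: 278 + 44×294 = 13214 ≤ 13259; next would be 13508 > 13259)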